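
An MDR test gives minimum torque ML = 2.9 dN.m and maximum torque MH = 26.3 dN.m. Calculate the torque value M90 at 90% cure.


M90 = ML + 0.9 * (MH - ML)
M90 = 2.9 + 0.9 * (26.3 - 2.9)
M90 = 2.9 + 0.9 * 23.4
M90 = 23.96 dN.m

23.96 dN.m


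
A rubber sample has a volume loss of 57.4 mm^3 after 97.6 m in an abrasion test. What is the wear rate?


Rate = volume_loss / distance
= 57.4 / 97.6
= 0.588 mm^3/m

0.588 mm^3/m


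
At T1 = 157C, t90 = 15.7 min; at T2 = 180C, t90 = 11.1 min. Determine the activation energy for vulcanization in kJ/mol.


T1 = 430.15 K, T2 = 453.15 K
1/T1 - 1/T2 = 1.1800e-04
ln(t1/t2) = ln(15.7/11.1) = 0.3467
Ea = 8.314 * 0.3467 / 1.1800e-04 = 24429.6634 J/mol
Ea = 24.43 kJ/mol

24.43 kJ/mol


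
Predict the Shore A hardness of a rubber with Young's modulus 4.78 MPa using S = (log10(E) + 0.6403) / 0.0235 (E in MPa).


log10(E) = 0.0235*S - 0.6403  =>  S = (log10(E) + 0.6403) / 0.0235
log10(4.78) = 0.679428
S = (0.679428 + 0.6403) / 0.0235 = 1.319728 / 0.0235
S = 56.2

Shore A = 56.2


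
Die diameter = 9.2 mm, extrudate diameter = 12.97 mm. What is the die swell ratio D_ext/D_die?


Die swell ratio = D_extrudate / D_die
= 12.97 / 9.2
= 1.41

Die swell = 1.41


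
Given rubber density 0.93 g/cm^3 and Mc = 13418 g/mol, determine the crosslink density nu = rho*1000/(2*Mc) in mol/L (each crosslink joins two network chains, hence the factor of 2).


nu = rho * 1000 / (2 * Mc)
nu = 0.93 * 1000 / (2 * 13418)
nu = 930.0 / 26836
nu = 0.0347 mol/L

0.0347 mol/L


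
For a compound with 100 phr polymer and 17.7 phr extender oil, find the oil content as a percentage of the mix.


Oil % = oil / (100 + oil) * 100
= 17.7 / (100 + 17.7) * 100
= 17.7 / 117.7 * 100
= 15.04%

15.04%


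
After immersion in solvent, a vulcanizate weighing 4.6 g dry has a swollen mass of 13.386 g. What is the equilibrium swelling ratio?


Q = W_swollen / W_dry
Q = 13.386 / 4.6
Q = 2.91

Q = 2.91


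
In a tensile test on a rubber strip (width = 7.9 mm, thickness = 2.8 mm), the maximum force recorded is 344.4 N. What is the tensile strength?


Area = width * thickness = 7.9 * 2.8 = 22.12 mm^2
TS = force / area = 344.4 / 22.12 = 15.57 MPa

15.57 MPa


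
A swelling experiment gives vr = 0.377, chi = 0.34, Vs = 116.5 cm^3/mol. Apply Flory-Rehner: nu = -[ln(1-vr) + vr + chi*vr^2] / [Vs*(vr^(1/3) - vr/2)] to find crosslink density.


ln(1 - vr) = ln(1 - 0.377) = -0.4732
Numerator = -((-0.4732) + 0.377 + 0.34 * 0.377^2) = 0.0479
Denominator = 116.5 * (0.377^(1/3) - 0.377/2) = 62.1999
nu = 0.0479 / 62.1999 = 7.6986e-04 mol/cm^3

7.6986e-04 mol/cm^3


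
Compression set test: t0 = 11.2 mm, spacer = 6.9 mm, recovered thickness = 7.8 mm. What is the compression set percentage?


CS = (t0 - recovered) / (t0 - ts) * 100
= (11.2 - 7.8) / (11.2 - 6.9) * 100
= 3.4 / 4.3 * 100
= 79.1%

79.1%


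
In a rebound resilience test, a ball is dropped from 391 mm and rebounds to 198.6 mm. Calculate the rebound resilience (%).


Resilience = h_rebound / h_drop * 100
= 198.6 / 391 * 100
= 50.8%

50.8%


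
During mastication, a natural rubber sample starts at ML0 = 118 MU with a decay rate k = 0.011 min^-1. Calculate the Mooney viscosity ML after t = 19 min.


ML = ML0 * exp(-k * t)
ML = 118 * exp(-0.011 * 19)
ML = 118 * 0.8114
ML = 95.74 MU

95.74 MU


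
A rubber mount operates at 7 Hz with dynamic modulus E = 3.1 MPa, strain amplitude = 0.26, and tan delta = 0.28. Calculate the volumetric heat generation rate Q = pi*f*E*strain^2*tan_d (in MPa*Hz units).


Q = pi * f * E * strain^2 * tan_d
= pi * 7 * 3.1 * 0.26^2 * 0.28
= pi * 7 * 3.1 * 0.0676 * 0.28
= 1.2904

Q = 1.2904


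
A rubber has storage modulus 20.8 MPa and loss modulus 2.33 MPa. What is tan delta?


tan delta = E'' / E'
= 2.33 / 20.8
= 0.112

tan delta = 0.112


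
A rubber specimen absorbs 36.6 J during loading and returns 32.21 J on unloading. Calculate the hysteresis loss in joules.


Hysteresis loss = loading - unloading
= 36.6 - 32.21
= 4.39 J

4.39 J


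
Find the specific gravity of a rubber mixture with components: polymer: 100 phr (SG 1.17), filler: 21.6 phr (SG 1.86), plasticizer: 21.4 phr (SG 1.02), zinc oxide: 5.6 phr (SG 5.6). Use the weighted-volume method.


Sum of weights = 148.6
Volume contributions:
  polymer: 100/1.17 = 85.4701
  filler: 21.6/1.86 = 11.6129
  plasticizer: 21.4/1.02 = 20.9804
  zinc oxide: 5.6/5.6 = 1.0000
Sum of volumes = 119.0634
SG = 148.6 / 119.0634 = 1.248

SG = 1.248


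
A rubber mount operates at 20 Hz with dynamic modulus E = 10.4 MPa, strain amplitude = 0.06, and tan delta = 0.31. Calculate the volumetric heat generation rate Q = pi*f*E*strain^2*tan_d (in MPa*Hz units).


Q = pi * f * E * strain^2 * tan_d
= pi * 20 * 10.4 * 0.06^2 * 0.31
= pi * 20 * 10.4 * 0.0036 * 0.31
= 0.7293

Q = 0.7293


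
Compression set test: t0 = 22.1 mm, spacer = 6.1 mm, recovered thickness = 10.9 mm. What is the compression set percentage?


CS = (t0 - recovered) / (t0 - ts) * 100
= (22.1 - 10.9) / (22.1 - 6.1) * 100
= 11.2 / 16.0 * 100
= 70.0%

70.0%


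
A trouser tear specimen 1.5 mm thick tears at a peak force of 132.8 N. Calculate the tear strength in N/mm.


Tear strength = force / thickness
= 132.8 / 1.5
= 88.53 N/mm

88.53 N/mm


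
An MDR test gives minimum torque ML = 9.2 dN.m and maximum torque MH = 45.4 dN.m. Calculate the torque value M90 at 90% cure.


M90 = ML + 0.9 * (MH - ML)
M90 = 9.2 + 0.9 * (45.4 - 9.2)
M90 = 9.2 + 0.9 * 36.2
M90 = 41.78 dN.m

41.78 dN.m


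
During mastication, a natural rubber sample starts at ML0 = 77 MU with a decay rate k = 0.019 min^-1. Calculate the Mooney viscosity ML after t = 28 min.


ML = ML0 * exp(-k * t)
ML = 77 * exp(-0.019 * 28)
ML = 77 * 0.5874
ML = 45.23 MU

45.23 MU


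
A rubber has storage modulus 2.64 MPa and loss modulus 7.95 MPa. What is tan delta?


tan delta = E'' / E'
= 7.95 / 2.64
= 3.0114

tan delta = 3.0114


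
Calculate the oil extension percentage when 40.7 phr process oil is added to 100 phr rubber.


Oil % = oil / (100 + oil) * 100
= 40.7 / (100 + 40.7) * 100
= 40.7 / 140.7 * 100
= 28.93%

28.93%


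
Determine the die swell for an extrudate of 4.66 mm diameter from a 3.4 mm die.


Die swell ratio = D_extrudate / D_die
= 4.66 / 3.4
= 1.371

Die swell = 1.371


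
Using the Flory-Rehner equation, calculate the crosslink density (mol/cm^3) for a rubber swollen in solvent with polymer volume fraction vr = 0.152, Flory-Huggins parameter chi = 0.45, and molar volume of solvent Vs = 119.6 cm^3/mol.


ln(1 - vr) = ln(1 - 0.152) = -0.1649
Numerator = -((-0.1649) + 0.152 + 0.45 * 0.152^2) = 0.0025
Denominator = 119.6 * (0.152^(1/3) - 0.152/2) = 54.7386
nu = 0.0025 / 54.7386 = 4.5267e-05 mol/cm^3

4.5267e-05 mol/cm^3


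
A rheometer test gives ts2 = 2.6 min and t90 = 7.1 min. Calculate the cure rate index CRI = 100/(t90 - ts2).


CRI = 100 / (t90 - ts2)
= 100 / (7.1 - 2.6)
= 100 / 4.5
= 22.22 min^-1

22.22 min^-1


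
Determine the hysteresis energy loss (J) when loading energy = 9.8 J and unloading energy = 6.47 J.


Hysteresis loss = loading - unloading
= 9.8 - 6.47
= 3.33 J

3.33 J


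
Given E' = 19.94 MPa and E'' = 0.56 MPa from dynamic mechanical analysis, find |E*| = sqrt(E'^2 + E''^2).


|E*| = sqrt(E'^2 + E''^2)
= sqrt(19.94^2 + 0.56^2)
= sqrt(397.6036 + 0.3136)
= 19.948 MPa

19.948 MPa


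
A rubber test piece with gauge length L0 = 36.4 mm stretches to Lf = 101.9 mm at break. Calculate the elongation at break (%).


Elongation = (Lf - L0) / L0 * 100
= (101.9 - 36.4) / 36.4 * 100
= 65.5 / 36.4 * 100
= 179.9%

179.9%


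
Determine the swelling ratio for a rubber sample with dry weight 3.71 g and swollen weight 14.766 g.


Q = W_swollen / W_dry
Q = 14.766 / 3.71
Q = 3.98

Q = 3.98


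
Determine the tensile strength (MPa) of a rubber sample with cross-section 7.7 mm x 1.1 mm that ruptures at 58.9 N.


Area = width * thickness = 7.7 * 1.1 = 8.47 mm^2
TS = force / area = 58.9 / 8.47 = 6.95 MPa

6.95 MPa


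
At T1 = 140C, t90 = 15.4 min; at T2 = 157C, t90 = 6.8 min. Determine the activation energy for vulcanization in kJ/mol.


T1 = 413.15 K, T2 = 430.15 K
1/T1 - 1/T2 = 9.5658e-05
ln(t1/t2) = ln(15.4/6.8) = 0.8174
Ea = 8.314 * 0.8174 / 9.5658e-05 = 71047.2496 J/mol
Ea = 71.05 kJ/mol

71.05 kJ/mol


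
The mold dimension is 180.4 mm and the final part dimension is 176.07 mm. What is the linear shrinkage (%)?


Shrinkage = (mold - part) / mold * 100
= (180.4 - 176.07) / 180.4 * 100
= 4.33 / 180.4 * 100
= 2.4%

2.4%


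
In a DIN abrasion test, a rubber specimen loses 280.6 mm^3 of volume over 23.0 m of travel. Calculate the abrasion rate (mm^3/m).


Rate = volume_loss / distance
= 280.6 / 23.0
= 12.2 mm^3/m

12.2 mm^3/m


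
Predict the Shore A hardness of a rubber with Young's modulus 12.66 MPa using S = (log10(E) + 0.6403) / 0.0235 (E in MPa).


log10(E) = 0.0235*S - 0.6403  =>  S = (log10(E) + 0.6403) / 0.0235
log10(12.66) = 1.102434
S = (1.102434 + 0.6403) / 0.0235 = 1.742734 / 0.0235
S = 74.2

Shore A = 74.2


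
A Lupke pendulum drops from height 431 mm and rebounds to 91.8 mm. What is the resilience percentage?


Resilience = h_rebound / h_drop * 100
= 91.8 / 431 * 100
= 21.3%

21.3%


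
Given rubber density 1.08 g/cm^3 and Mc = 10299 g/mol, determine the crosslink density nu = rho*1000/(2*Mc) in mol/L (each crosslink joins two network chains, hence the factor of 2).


nu = rho * 1000 / (2 * Mc)
nu = 1.08 * 1000 / (2 * 10299)
nu = 1080.0 / 20598
nu = 0.0524 mol/L

0.0524 mol/L


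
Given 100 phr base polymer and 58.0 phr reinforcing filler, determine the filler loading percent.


Filler % = filler / (rubber + filler) * 100
= 58.0 / (100 + 58.0) * 100
= 58.0 / 158.0 * 100
= 36.71%

36.71%


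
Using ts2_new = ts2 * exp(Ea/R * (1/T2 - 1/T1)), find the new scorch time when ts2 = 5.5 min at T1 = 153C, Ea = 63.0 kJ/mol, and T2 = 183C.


Convert temperatures: T1 = 153 + 273.15 = 426.15 K, T2 = 183 + 273.15 = 456.15 K
ts2_new = 5.5 * exp(63000 / 8.314 * (1/456.15 - 1/426.15))
1/T2 - 1/T1 = -1.5433e-04
ts2_new = 1.71 min

1.71 min


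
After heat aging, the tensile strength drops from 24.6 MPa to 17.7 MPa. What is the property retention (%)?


Retention = aged / original * 100
= 17.7 / 24.6 * 100
= 72.0%

72.0%


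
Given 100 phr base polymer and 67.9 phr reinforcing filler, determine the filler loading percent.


Filler % = filler / (rubber + filler) * 100
= 67.9 / (100 + 67.9) * 100
= 67.9 / 167.9 * 100
= 40.44%

40.44%


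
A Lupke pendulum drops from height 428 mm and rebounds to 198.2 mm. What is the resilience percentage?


Resilience = h_rebound / h_drop * 100
= 198.2 / 428 * 100
= 46.3%

46.3%


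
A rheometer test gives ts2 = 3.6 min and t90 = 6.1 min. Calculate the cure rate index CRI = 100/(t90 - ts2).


CRI = 100 / (t90 - ts2)
= 100 / (6.1 - 3.6)
= 100 / 2.5
= 40.0 min^-1

40.0 min^-1


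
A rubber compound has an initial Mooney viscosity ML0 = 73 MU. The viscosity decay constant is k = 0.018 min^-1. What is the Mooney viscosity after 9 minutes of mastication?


ML = ML0 * exp(-k * t)
ML = 73 * exp(-0.018 * 9)
ML = 73 * 0.8504
ML = 62.08 MU

62.08 MU


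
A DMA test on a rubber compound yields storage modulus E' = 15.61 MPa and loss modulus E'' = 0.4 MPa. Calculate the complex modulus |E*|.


|E*| = sqrt(E'^2 + E''^2)
= sqrt(15.61^2 + 0.4^2)
= sqrt(243.6721 + 0.1600)
= 15.615 MPa

15.615 MPa


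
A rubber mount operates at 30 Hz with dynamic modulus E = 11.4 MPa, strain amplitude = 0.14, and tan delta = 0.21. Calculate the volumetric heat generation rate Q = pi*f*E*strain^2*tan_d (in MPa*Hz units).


Q = pi * f * E * strain^2 * tan_d
= pi * 30 * 11.4 * 0.14^2 * 0.21
= pi * 30 * 11.4 * 0.0196 * 0.21
= 4.4223

Q = 4.4223


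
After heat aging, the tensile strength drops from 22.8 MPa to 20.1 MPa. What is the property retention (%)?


Retention = aged / original * 100
= 20.1 / 22.8 * 100
= 88.2%

88.2%


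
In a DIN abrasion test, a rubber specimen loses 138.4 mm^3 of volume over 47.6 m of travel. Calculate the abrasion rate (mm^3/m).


Rate = volume_loss / distance
= 138.4 / 47.6
= 2.908 mm^3/m

2.908 mm^3/m


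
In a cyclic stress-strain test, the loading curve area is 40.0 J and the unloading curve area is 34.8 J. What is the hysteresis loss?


Hysteresis loss = loading - unloading
= 40.0 - 34.8
= 5.2 J

5.2 J


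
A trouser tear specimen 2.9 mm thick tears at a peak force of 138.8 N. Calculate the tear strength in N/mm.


Tear strength = force / thickness
= 138.8 / 2.9
= 47.86 N/mm

47.86 N/mm


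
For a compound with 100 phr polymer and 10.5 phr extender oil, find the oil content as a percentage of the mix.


Oil % = oil / (100 + oil) * 100
= 10.5 / (100 + 10.5) * 100
= 10.5 / 110.5 * 100
= 9.5%

9.5%


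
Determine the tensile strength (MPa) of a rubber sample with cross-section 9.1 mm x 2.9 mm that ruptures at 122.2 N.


Area = width * thickness = 9.1 * 2.9 = 26.39 mm^2
TS = force / area = 122.2 / 26.39 = 4.63 MPa

4.63 MPa


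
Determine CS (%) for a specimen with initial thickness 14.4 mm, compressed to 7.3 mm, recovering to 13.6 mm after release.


CS = (t0 - recovered) / (t0 - ts) * 100
= (14.4 - 13.6) / (14.4 - 7.3) * 100
= 0.8 / 7.1 * 100
= 11.3%

11.3%


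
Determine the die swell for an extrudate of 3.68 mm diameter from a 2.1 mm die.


Die swell ratio = D_extrudate / D_die
= 3.68 / 2.1
= 1.752

Die swell = 1.752


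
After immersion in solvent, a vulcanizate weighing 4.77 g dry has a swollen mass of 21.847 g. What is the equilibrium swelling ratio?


Q = W_swollen / W_dry
Q = 21.847 / 4.77
Q = 4.58

Q = 4.58


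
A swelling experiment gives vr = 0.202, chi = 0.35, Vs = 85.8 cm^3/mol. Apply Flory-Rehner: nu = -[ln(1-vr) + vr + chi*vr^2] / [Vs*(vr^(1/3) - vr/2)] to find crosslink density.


ln(1 - vr) = ln(1 - 0.202) = -0.2256
Numerator = -((-0.2256) + 0.202 + 0.35 * 0.202^2) = 0.0094
Denominator = 85.8 * (0.202^(1/3) - 0.202/2) = 41.6770
nu = 0.0094 / 41.6770 = 2.2471e-04 mol/cm^3

2.2471e-04 mol/cm^3


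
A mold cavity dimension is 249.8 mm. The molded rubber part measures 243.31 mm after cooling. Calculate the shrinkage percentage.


Shrinkage = (mold - part) / mold * 100
= (249.8 - 243.31) / 249.8 * 100
= 6.49 / 249.8 * 100
= 2.6%

2.6%


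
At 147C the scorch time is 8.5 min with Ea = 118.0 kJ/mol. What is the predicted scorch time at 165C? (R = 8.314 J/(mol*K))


Convert temperatures: T1 = 147 + 273.15 = 420.15 K, T2 = 165 + 273.15 = 438.15 K
ts2_new = 8.5 * exp(118000 / 8.314 * (1/438.15 - 1/420.15))
1/T2 - 1/T1 = -9.7779e-05
ts2_new = 2.12 min

2.12 min


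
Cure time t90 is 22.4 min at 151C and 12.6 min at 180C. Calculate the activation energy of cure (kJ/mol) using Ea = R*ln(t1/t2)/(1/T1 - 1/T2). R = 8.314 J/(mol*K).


T1 = 424.15 K, T2 = 453.15 K
1/T1 - 1/T2 = 1.5088e-04
ln(t1/t2) = ln(22.4/12.6) = 0.5754
Ea = 8.314 * 0.5754 / 1.5088e-04 = 31704.1616 J/mol
Ea = 31.7 kJ/mol

31.7 kJ/mol


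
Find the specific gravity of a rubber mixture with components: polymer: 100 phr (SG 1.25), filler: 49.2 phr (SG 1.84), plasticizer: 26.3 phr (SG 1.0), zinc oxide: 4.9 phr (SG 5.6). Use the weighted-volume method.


Sum of weights = 180.4
Volume contributions:
  polymer: 100/1.25 = 80.0000
  filler: 49.2/1.84 = 26.7391
  plasticizer: 26.3/1.0 = 26.3000
  zinc oxide: 4.9/5.6 = 0.8750
Sum of volumes = 133.9141
SG = 180.4 / 133.9141 = 1.347

SG = 1.347


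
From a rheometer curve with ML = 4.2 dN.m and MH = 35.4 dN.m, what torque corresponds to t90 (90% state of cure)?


M90 = ML + 0.9 * (MH - ML)
M90 = 4.2 + 0.9 * (35.4 - 4.2)
M90 = 4.2 + 0.9 * 31.2
M90 = 32.28 dN.m

32.28 dN.m


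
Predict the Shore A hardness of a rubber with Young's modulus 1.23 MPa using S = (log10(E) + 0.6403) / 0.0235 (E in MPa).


log10(E) = 0.0235*S - 0.6403  =>  S = (log10(E) + 0.6403) / 0.0235
log10(1.23) = 0.089905
S = (0.089905 + 0.6403) / 0.0235 = 0.730205 / 0.0235
S = 31.1

Shore A = 31.1


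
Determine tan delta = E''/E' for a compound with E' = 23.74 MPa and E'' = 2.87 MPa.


tan delta = E'' / E'
= 2.87 / 23.74
= 0.1209

tan delta = 0.1209


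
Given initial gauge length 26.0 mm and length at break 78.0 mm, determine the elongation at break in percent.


Elongation = (Lf - L0) / L0 * 100
= (78.0 - 26.0) / 26.0 * 100
= 52.0 / 26.0 * 100
= 200.0%

200.0%


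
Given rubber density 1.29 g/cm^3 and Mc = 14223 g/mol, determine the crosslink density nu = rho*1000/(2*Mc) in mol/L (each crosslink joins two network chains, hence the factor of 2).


nu = rho * 1000 / (2 * Mc)
nu = 1.29 * 1000 / (2 * 14223)
nu = 1290.0 / 28446
nu = 0.0453 mol/L

0.0453 mol/L


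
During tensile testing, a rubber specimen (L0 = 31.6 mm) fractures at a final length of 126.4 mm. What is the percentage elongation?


Elongation = (Lf - L0) / L0 * 100
= (126.4 - 31.6) / 31.6 * 100
= 94.8 / 31.6 * 100
= 300.0%

300.0%


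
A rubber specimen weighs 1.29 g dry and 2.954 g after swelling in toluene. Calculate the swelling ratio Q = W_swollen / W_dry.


Q = W_swollen / W_dry
Q = 2.954 / 1.29
Q = 2.29

Q = 2.29


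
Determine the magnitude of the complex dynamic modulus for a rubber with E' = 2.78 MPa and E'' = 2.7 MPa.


|E*| = sqrt(E'^2 + E''^2)
= sqrt(2.78^2 + 2.7^2)
= sqrt(7.7284 + 7.2900)
= 3.875 MPa

3.875 MPa


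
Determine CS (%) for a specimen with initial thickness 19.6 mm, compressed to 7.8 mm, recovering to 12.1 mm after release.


CS = (t0 - recovered) / (t0 - ts) * 100
= (19.6 - 12.1) / (19.6 - 7.8) * 100
= 7.5 / 11.8 * 100
= 63.6%

63.6%


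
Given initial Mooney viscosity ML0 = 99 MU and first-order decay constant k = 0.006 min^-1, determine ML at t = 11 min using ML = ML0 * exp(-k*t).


ML = ML0 * exp(-k * t)
ML = 99 * exp(-0.006 * 11)
ML = 99 * 0.9361
ML = 92.68 MU

92.68 MU


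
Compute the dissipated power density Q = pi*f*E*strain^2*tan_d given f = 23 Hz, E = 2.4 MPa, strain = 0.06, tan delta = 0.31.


Q = pi * f * E * strain^2 * tan_d
= pi * 23 * 2.4 * 0.06^2 * 0.31
= pi * 23 * 2.4 * 0.0036 * 0.31
= 0.1935

Q = 0.1935


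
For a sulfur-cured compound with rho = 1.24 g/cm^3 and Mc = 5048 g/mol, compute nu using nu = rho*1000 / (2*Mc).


nu = rho * 1000 / (2 * Mc)
nu = 1.24 * 1000 / (2 * 5048)
nu = 1240.0 / 10096
nu = 0.1228 mol/L

0.1228 mol/L


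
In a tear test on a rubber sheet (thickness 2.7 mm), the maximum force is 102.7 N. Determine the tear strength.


Tear strength = force / thickness
= 102.7 / 2.7
= 38.04 N/mm

38.04 N/mm


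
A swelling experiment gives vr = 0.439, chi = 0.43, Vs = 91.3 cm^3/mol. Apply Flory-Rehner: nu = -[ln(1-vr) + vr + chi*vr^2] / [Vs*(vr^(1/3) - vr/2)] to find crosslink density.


ln(1 - vr) = ln(1 - 0.439) = -0.5780
Numerator = -((-0.5780) + 0.439 + 0.43 * 0.439^2) = 0.0562
Denominator = 91.3 * (0.439^(1/3) - 0.439/2) = 49.3489
nu = 0.0562 / 49.3489 = 0.0011 mol/cm^3

0.0011 mol/cm^3


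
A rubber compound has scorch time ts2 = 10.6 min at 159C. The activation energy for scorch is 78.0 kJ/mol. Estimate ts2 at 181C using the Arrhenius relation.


Convert temperatures: T1 = 159 + 273.15 = 432.15 K, T2 = 181 + 273.15 = 454.15 K
ts2_new = 10.6 * exp(78000 / 8.314 * (1/454.15 - 1/432.15))
1/T2 - 1/T1 = -1.1210e-04
ts2_new = 3.7 min

3.7 min


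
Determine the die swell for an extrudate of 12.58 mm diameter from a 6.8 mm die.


Die swell ratio = D_extrudate / D_die
= 12.58 / 6.8
= 1.85

Die swell = 1.85


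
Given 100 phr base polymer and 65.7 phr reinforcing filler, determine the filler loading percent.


Filler % = filler / (rubber + filler) * 100
= 65.7 / (100 + 65.7) * 100
= 65.7 / 165.7 * 100
= 39.65%

39.65%


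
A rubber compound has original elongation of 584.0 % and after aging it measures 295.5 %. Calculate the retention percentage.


Retention = aged / original * 100
= 295.5 / 584.0 * 100
= 50.6%

50.6%


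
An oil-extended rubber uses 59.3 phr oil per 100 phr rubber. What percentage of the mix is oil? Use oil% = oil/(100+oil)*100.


Oil % = oil / (100 + oil) * 100
= 59.3 / (100 + 59.3) * 100
= 59.3 / 159.3 * 100
= 37.23%

37.23%


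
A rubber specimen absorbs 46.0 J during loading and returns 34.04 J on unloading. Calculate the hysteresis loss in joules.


Hysteresis loss = loading - unloading
= 46.0 - 34.04
= 11.96 J

11.96 J


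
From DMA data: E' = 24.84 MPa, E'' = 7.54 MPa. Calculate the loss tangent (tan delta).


tan delta = E'' / E'
= 7.54 / 24.84
= 0.3035

tan delta = 0.3035


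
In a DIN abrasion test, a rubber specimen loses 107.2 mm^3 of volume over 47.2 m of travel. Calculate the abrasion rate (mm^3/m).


Rate = volume_loss / distance
= 107.2 / 47.2
= 2.271 mm^3/m

2.271 mm^3/m


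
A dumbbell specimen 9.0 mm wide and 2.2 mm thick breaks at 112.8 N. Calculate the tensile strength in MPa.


Area = width * thickness = 9.0 * 2.2 = 19.8 mm^2
TS = force / area = 112.8 / 19.8 = 5.7 MPa

5.7 MPa


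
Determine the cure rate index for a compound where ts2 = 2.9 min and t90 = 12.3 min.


CRI = 100 / (t90 - ts2)
= 100 / (12.3 - 2.9)
= 100 / 9.4
= 10.64 min^-1

10.64 min^-1


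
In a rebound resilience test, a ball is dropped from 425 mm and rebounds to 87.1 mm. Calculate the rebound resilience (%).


Resilience = h_rebound / h_drop * 100
= 87.1 / 425 * 100
= 20.5%

20.5%


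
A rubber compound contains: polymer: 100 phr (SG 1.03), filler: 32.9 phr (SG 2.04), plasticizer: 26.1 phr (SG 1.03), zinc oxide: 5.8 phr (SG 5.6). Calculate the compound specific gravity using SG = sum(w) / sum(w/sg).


Sum of weights = 164.8
Volume contributions:
  polymer: 100/1.03 = 97.0874
  filler: 32.9/2.04 = 16.1275
  plasticizer: 26.1/1.03 = 25.3398
  zinc oxide: 5.8/5.6 = 1.0357
Sum of volumes = 139.5903
SG = 164.8 / 139.5903 = 1.181

SG = 1.181


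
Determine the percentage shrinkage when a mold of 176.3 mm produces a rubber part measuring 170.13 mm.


Shrinkage = (mold - part) / mold * 100
= (176.3 - 170.13) / 176.3 * 100
= 6.17 / 176.3 * 100
= 3.5%

3.5%


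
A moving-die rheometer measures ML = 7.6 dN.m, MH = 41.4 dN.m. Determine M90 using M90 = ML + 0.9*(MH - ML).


M90 = ML + 0.9 * (MH - ML)
M90 = 7.6 + 0.9 * (41.4 - 7.6)
M90 = 7.6 + 0.9 * 33.8
M90 = 38.02 dN.m

38.02 dN.m


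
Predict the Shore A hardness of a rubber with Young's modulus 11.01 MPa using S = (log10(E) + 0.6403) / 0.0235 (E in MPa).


log10(E) = 0.0235*S - 0.6403  =>  S = (log10(E) + 0.6403) / 0.0235
log10(11.01) = 1.041787
S = (1.041787 + 0.6403) / 0.0235 = 1.682087 / 0.0235
S = 71.6

Shore A = 71.6


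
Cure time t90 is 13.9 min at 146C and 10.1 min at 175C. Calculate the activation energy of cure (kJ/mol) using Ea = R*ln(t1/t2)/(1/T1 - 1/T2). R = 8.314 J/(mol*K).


T1 = 419.15 K, T2 = 448.15 K
1/T1 - 1/T2 = 1.5439e-04
ln(t1/t2) = ln(13.9/10.1) = 0.3194
Ea = 8.314 * 0.3194 / 1.5439e-04 = 17197.9412 J/mol
Ea = 17.2 kJ/mol

17.2 kJ/mol


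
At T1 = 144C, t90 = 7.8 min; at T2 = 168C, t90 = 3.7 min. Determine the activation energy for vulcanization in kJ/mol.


T1 = 417.15 K, T2 = 441.15 K
1/T1 - 1/T2 = 1.3042e-04
ln(t1/t2) = ln(7.8/3.7) = 0.7458
Ea = 8.314 * 0.7458 / 1.3042e-04 = 47543.8556 J/mol
Ea = 47.54 kJ/mol

47.54 kJ/mol


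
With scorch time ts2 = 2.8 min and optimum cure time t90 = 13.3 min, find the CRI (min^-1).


CRI = 100 / (t90 - ts2)
= 100 / (13.3 - 2.8)
= 100 / 10.5
= 9.52 min^-1

9.52 min^-1


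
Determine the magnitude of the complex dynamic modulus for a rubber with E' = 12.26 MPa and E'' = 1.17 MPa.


|E*| = sqrt(E'^2 + E''^2)
= sqrt(12.26^2 + 1.17^2)
= sqrt(150.3076 + 1.3689)
= 12.316 MPa

12.316 MPa


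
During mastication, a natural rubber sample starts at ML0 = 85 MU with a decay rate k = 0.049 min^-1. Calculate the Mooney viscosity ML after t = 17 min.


ML = ML0 * exp(-k * t)
ML = 85 * exp(-0.049 * 17)
ML = 85 * 0.4347
ML = 36.95 MU

36.95 MU


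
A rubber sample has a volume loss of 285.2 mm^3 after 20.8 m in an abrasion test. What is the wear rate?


Rate = volume_loss / distance
= 285.2 / 20.8
= 13.712 mm^3/m

13.712 mm^3/m


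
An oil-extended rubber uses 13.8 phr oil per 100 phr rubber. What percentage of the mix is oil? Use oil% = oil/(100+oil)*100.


Oil % = oil / (100 + oil) * 100
= 13.8 / (100 + 13.8) * 100
= 13.8 / 113.8 * 100
= 12.13%

12.13%


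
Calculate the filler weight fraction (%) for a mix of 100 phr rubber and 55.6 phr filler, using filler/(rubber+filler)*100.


Filler % = filler / (rubber + filler) * 100
= 55.6 / (100 + 55.6) * 100
= 55.6 / 155.6 * 100
= 35.73%

35.73%


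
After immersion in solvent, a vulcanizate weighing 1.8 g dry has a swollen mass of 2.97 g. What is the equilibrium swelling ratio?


Q = W_swollen / W_dry
Q = 2.97 / 1.8
Q = 1.65

Q = 1.65


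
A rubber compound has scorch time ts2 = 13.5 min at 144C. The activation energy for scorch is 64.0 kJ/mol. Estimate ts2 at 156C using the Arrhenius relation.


Convert temperatures: T1 = 144 + 273.15 = 417.15 K, T2 = 156 + 273.15 = 429.15 K
ts2_new = 13.5 * exp(64000 / 8.314 * (1/429.15 - 1/417.15))
1/T2 - 1/T1 = -6.7032e-05
ts2_new = 8.06 min

8.06 min


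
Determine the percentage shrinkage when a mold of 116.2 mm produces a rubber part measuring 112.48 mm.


Shrinkage = (mold - part) / mold * 100
= (116.2 - 112.48) / 116.2 * 100
= 3.72 / 116.2 * 100
= 3.2%

3.2%


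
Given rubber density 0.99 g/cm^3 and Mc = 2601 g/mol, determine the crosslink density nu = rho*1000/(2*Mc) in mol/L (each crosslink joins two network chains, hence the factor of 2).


nu = rho * 1000 / (2 * Mc)
nu = 0.99 * 1000 / (2 * 2601)
nu = 990.0 / 5202
nu = 0.1903 mol/L

0.1903 mol/L


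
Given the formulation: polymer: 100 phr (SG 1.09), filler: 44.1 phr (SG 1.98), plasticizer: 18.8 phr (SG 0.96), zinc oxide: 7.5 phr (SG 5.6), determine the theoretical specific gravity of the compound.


Sum of weights = 170.4
Volume contributions:
  polymer: 100/1.09 = 91.7431
  filler: 44.1/1.98 = 22.2727
  plasticizer: 18.8/0.96 = 19.5833
  zinc oxide: 7.5/5.6 = 1.3393
Sum of volumes = 134.9385
SG = 170.4 / 134.9385 = 1.263

SG = 1.263


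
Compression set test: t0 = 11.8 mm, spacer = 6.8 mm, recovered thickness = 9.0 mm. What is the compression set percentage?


CS = (t0 - recovered) / (t0 - ts) * 100
= (11.8 - 9.0) / (11.8 - 6.8) * 100
= 2.8 / 5.0 * 100
= 56.0%

56.0%


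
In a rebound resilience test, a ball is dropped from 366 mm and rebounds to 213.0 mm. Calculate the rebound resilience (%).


Resilience = h_rebound / h_drop * 100
= 213.0 / 366 * 100
= 58.2%

58.2%


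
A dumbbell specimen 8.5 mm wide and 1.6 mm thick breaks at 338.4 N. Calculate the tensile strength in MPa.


Area = width * thickness = 8.5 * 1.6 = 13.6 mm^2
TS = force / area = 338.4 / 13.6 = 24.88 MPa

24.88 MPa


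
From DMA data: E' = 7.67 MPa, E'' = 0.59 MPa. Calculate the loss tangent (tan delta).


tan delta = E'' / E'
= 0.59 / 7.67
= 0.0769

tan delta = 0.0769


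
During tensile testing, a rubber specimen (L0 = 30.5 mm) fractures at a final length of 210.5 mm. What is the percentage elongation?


Elongation = (Lf - L0) / L0 * 100
= (210.5 - 30.5) / 30.5 * 100
= 180.0 / 30.5 * 100
= 590.2%

590.2%


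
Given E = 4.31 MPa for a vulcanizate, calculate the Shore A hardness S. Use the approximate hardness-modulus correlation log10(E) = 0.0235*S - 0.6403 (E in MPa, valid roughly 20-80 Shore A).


log10(E) = 0.0235*S - 0.6403  =>  S = (log10(E) + 0.6403) / 0.0235
log10(4.31) = 0.634477
S = (0.634477 + 0.6403) / 0.0235 = 1.274777 / 0.0235
S = 54.2

Shore A = 54.2


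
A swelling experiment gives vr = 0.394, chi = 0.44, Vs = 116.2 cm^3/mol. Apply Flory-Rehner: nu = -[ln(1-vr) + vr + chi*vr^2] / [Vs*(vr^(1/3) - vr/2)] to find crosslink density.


ln(1 - vr) = ln(1 - 0.394) = -0.5009
Numerator = -((-0.5009) + 0.394 + 0.44 * 0.394^2) = 0.0386
Denominator = 116.2 * (0.394^(1/3) - 0.394/2) = 62.2952
nu = 0.0386 / 62.2952 = 6.1917e-04 mol/cm^3

6.1917e-04 mol/cm^3


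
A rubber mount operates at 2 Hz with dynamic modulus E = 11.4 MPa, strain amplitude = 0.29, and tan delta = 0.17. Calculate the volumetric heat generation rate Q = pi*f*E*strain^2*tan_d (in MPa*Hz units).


Q = pi * f * E * strain^2 * tan_d
= pi * 2 * 11.4 * 0.29^2 * 0.17
= pi * 2 * 11.4 * 0.0841 * 0.17
= 1.0241

Q = 1.0241


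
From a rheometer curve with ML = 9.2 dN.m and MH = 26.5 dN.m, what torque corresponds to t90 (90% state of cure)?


M90 = ML + 0.9 * (MH - ML)
M90 = 9.2 + 0.9 * (26.5 - 9.2)
M90 = 9.2 + 0.9 * 17.3
M90 = 24.77 dN.m

24.77 dN.m


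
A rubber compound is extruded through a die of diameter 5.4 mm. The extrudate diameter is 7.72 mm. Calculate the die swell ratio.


Die swell ratio = D_extrudate / D_die
= 7.72 / 5.4
= 1.43

Die swell = 1.43


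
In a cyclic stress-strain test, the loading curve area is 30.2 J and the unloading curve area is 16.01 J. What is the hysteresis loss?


Hysteresis loss = loading - unloading
= 30.2 - 16.01
= 14.19 J

14.19 J


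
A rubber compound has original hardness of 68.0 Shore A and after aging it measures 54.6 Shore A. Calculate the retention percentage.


Retention = aged / original * 100
= 54.6 / 68.0 * 100
= 80.3%

80.3%


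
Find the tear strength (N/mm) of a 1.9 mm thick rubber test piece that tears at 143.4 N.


Tear strength = force / thickness
= 143.4 / 1.9
= 75.47 N/mm

75.47 N/mm


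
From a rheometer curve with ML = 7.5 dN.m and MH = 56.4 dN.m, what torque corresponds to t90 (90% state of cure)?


M90 = ML + 0.9 * (MH - ML)
M90 = 7.5 + 0.9 * (56.4 - 7.5)
M90 = 7.5 + 0.9 * 48.9
M90 = 51.51 dN.m

51.51 dN.m


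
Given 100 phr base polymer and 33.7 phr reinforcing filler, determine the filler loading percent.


Filler % = filler / (rubber + filler) * 100
= 33.7 / (100 + 33.7) * 100
= 33.7 / 133.7 * 100
= 25.21%

25.21%


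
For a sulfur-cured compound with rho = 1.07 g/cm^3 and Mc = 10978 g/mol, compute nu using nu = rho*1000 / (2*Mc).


nu = rho * 1000 / (2 * Mc)
nu = 1.07 * 1000 / (2 * 10978)
nu = 1070.0 / 21956
nu = 0.0487 mol/L

0.0487 mol/L


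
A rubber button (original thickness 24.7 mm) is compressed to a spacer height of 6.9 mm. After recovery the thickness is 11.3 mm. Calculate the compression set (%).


CS = (t0 - recovered) / (t0 - ts) * 100
= (24.7 - 11.3) / (24.7 - 6.9) * 100
= 13.4 / 17.8 * 100
= 75.3%

75.3%


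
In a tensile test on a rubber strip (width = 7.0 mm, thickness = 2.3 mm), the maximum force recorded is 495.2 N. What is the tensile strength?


Area = width * thickness = 7.0 * 2.3 = 16.1 mm^2
TS = force / area = 495.2 / 16.1 = 30.76 MPa

30.76 MPa


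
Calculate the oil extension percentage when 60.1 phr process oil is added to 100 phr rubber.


Oil % = oil / (100 + oil) * 100
= 60.1 / (100 + 60.1) * 100
= 60.1 / 160.1 * 100
= 37.54%

37.54%


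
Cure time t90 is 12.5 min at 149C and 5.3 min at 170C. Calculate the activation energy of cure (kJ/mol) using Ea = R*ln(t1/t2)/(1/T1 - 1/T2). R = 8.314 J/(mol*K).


T1 = 422.15 K, T2 = 443.15 K
1/T1 - 1/T2 = 1.1225e-04
ln(t1/t2) = ln(12.5/5.3) = 0.8580
Ea = 8.314 * 0.8580 / 1.1225e-04 = 63548.6907 J/mol
Ea = 63.55 kJ/mol

63.55 kJ/mol


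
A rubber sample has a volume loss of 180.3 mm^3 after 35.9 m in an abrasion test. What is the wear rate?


Rate = volume_loss / distance
= 180.3 / 35.9
= 5.022 mm^3/m

5.022 mm^3/m


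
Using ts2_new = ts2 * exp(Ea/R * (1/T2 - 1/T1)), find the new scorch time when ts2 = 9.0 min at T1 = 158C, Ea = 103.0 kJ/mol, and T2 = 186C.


Convert temperatures: T1 = 158 + 273.15 = 431.15 K, T2 = 186 + 273.15 = 459.15 K
ts2_new = 9.0 * exp(103000 / 8.314 * (1/459.15 - 1/431.15))
1/T2 - 1/T1 = -1.4144e-04
ts2_new = 1.56 min

1.56 min


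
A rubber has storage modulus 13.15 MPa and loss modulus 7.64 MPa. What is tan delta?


tan delta = E'' / E'
= 7.64 / 13.15
= 0.581

tan delta = 0.581


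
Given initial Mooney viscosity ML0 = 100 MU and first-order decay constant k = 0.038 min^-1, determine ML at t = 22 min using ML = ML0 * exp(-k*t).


ML = ML0 * exp(-k * t)
ML = 100 * exp(-0.038 * 22)
ML = 100 * 0.4334
ML = 43.34 MU

43.34 MU


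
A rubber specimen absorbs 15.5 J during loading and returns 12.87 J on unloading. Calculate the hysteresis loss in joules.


Hysteresis loss = loading - unloading
= 15.5 - 12.87
= 2.63 J

2.63 J


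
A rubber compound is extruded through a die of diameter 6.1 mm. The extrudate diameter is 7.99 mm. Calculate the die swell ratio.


Die swell ratio = D_extrudate / D_die
= 7.99 / 6.1
= 1.31

Die swell = 1.31


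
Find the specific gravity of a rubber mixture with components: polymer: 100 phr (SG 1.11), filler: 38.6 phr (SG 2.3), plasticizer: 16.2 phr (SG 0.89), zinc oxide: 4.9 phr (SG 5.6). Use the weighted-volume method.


Sum of weights = 159.7
Volume contributions:
  polymer: 100/1.11 = 90.0901
  filler: 38.6/2.3 = 16.7826
  plasticizer: 16.2/0.89 = 18.2022
  zinc oxide: 4.9/5.6 = 0.8750
Sum of volumes = 125.9499
SG = 159.7 / 125.9499 = 1.268

SG = 1.268


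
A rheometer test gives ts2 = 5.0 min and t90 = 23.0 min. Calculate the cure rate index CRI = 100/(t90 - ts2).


CRI = 100 / (t90 - ts2)
= 100 / (23.0 - 5.0)
= 100 / 18.0
= 5.56 min^-1

5.56 min^-1


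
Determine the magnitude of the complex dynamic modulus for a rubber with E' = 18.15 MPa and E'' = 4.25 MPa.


|E*| = sqrt(E'^2 + E''^2)
= sqrt(18.15^2 + 4.25^2)
= sqrt(329.4225 + 18.0625)
= 18.641 MPa

18.641 MPa


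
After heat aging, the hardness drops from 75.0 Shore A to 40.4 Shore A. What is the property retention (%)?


Retention = aged / original * 100
= 40.4 / 75.0 * 100
= 53.9%

53.9%


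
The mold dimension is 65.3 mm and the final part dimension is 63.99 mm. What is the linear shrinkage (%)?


Shrinkage = (mold - part) / mold * 100
= (65.3 - 63.99) / 65.3 * 100
= 1.31 / 65.3 * 100
= 2.01%

2.01%


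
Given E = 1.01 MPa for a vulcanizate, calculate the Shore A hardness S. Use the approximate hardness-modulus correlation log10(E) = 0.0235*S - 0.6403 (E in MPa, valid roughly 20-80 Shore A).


log10(E) = 0.0235*S - 0.6403  =>  S = (log10(E) + 0.6403) / 0.0235
log10(1.01) = 0.004321
S = (0.004321 + 0.6403) / 0.0235 = 0.644621 / 0.0235
S = 27.4

Shore A = 27.4


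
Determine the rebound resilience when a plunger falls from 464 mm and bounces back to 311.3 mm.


Resilience = h_rebound / h_drop * 100
= 311.3 / 464 * 100
= 67.1%

67.1%


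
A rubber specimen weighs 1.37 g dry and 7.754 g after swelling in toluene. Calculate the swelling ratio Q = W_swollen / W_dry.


Q = W_swollen / W_dry
Q = 7.754 / 1.37
Q = 5.66

Q = 5.66


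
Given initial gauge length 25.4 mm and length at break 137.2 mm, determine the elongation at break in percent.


Elongation = (Lf - L0) / L0 * 100
= (137.2 - 25.4) / 25.4 * 100
= 111.8 / 25.4 * 100
= 440.2%

440.2%


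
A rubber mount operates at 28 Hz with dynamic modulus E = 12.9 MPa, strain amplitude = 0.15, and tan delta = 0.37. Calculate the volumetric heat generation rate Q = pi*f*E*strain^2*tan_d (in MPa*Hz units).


Q = pi * f * E * strain^2 * tan_d
= pi * 28 * 12.9 * 0.15^2 * 0.37
= pi * 28 * 12.9 * 0.0225 * 0.37
= 9.4467

Q = 9.4467


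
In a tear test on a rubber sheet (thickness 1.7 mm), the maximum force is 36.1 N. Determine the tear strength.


Tear strength = force / thickness
= 36.1 / 1.7
= 21.24 N/mm

21.24 N/mm


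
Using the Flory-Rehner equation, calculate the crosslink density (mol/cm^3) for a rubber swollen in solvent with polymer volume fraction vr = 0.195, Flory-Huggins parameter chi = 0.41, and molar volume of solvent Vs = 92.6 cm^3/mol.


ln(1 - vr) = ln(1 - 0.195) = -0.2169
Numerator = -((-0.2169) + 0.195 + 0.41 * 0.195^2) = 0.0063
Denominator = 92.6 * (0.195^(1/3) - 0.195/2) = 44.6692
nu = 0.0063 / 44.6692 = 1.4155e-04 mol/cm^3

1.4155e-04 mol/cm^3


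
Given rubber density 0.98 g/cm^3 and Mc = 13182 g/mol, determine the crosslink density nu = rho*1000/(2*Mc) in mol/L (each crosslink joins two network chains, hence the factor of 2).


nu = rho * 1000 / (2 * Mc)
nu = 0.98 * 1000 / (2 * 13182)
nu = 980.0 / 26364
nu = 0.0372 mol/L

0.0372 mol/L


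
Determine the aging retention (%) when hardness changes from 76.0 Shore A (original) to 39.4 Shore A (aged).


Retention = aged / original * 100
= 39.4 / 76.0 * 100
= 51.8%

51.8%


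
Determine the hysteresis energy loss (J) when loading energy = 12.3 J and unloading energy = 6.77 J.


Hysteresis loss = loading - unloading
= 12.3 - 6.77
= 5.53 J

5.53 J


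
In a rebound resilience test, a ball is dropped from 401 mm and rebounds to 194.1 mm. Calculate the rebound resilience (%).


Resilience = h_rebound / h_drop * 100
= 194.1 / 401 * 100
= 48.4%

48.4%


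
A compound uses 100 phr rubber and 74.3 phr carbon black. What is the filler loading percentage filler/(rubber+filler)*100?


Filler % = filler / (rubber + filler) * 100
= 74.3 / (100 + 74.3) * 100
= 74.3 / 174.3 * 100
= 42.63%

42.63%


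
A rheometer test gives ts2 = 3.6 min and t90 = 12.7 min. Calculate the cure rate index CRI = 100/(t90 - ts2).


CRI = 100 / (t90 - ts2)
= 100 / (12.7 - 3.6)
= 100 / 9.1
= 10.99 min^-1

10.99 min^-1


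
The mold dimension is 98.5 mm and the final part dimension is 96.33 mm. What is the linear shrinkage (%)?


Shrinkage = (mold - part) / mold * 100
= (98.5 - 96.33) / 98.5 * 100
= 2.17 / 98.5 * 100
= 2.2%

2.2%


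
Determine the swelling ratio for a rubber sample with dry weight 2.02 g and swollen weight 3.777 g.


Q = W_swollen / W_dry
Q = 3.777 / 2.02
Q = 1.87

Q = 1.87


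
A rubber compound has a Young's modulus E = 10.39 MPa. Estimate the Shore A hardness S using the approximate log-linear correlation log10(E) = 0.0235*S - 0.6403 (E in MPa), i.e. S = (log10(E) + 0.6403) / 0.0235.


log10(E) = 0.0235*S - 0.6403  =>  S = (log10(E) + 0.6403) / 0.0235
log10(10.39) = 1.016616
S = (1.016616 + 0.6403) / 0.0235 = 1.656916 / 0.0235
S = 70.5

Shore A = 70.5


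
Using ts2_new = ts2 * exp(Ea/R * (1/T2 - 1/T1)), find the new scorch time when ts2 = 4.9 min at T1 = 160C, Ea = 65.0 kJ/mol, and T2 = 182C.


Convert temperatures: T1 = 160 + 273.15 = 433.15 K, T2 = 182 + 273.15 = 455.15 K
ts2_new = 4.9 * exp(65000 / 8.314 * (1/455.15 - 1/433.15))
1/T2 - 1/T1 = -1.1159e-04
ts2_new = 2.05 min

2.05 min


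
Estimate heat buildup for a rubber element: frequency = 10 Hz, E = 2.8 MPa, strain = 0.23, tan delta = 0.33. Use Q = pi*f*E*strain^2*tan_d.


Q = pi * f * E * strain^2 * tan_d
= pi * 10 * 2.8 * 0.23^2 * 0.33
= pi * 10 * 2.8 * 0.0529 * 0.33
= 1.5356

Q = 1.5356


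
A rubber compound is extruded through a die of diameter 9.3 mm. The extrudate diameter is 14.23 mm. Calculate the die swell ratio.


Die swell ratio = D_extrudate / D_die
= 14.23 / 9.3
= 1.53

Die swell = 1.53


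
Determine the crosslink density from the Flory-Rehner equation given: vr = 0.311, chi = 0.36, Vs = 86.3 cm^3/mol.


ln(1 - vr) = ln(1 - 0.311) = -0.3725
Numerator = -((-0.3725) + 0.311 + 0.36 * 0.311^2) = 0.0267
Denominator = 86.3 * (0.311^(1/3) - 0.311/2) = 45.0501
nu = 0.0267 / 45.0501 = 5.9255e-04 mol/cm^3

5.9255e-04 mol/cm^3


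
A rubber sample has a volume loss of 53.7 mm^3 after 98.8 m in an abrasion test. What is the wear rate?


Rate = volume_loss / distance
= 53.7 / 98.8
= 0.544 mm^3/m

0.544 mm^3/m


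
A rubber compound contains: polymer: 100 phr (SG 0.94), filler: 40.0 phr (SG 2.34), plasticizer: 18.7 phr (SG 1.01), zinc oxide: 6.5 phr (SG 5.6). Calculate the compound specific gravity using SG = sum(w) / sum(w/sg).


Sum of weights = 165.2
Volume contributions:
  polymer: 100/0.94 = 106.3830
  filler: 40.0/2.34 = 17.0940
  plasticizer: 18.7/1.01 = 18.5149
  zinc oxide: 6.5/5.6 = 1.1607
Sum of volumes = 143.1526
SG = 165.2 / 143.1526 = 1.154

SG = 1.154
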